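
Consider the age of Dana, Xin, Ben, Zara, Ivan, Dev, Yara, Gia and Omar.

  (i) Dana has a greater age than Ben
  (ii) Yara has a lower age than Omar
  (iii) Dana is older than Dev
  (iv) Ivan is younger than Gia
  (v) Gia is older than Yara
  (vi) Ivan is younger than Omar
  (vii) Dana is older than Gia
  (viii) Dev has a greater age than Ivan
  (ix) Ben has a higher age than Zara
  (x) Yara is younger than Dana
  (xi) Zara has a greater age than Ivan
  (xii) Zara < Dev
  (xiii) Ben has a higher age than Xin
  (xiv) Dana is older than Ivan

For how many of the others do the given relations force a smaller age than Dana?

The elements the relations force below Dana are Yara, Ivan, Xin, Zara, Gia, Dev, Ben — no chain reaches any other.
That is 7.

7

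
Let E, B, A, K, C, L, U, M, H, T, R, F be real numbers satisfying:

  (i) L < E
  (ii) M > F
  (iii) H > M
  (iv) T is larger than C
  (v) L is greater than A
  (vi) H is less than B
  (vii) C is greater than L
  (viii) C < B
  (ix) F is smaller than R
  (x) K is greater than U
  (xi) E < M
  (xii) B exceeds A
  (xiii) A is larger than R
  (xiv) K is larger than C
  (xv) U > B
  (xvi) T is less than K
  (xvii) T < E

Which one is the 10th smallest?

Piecing the relations together gives one ordering: F < R < A < L < C < T < E < M < H < B < U < K.
The 10th smallest is B.

B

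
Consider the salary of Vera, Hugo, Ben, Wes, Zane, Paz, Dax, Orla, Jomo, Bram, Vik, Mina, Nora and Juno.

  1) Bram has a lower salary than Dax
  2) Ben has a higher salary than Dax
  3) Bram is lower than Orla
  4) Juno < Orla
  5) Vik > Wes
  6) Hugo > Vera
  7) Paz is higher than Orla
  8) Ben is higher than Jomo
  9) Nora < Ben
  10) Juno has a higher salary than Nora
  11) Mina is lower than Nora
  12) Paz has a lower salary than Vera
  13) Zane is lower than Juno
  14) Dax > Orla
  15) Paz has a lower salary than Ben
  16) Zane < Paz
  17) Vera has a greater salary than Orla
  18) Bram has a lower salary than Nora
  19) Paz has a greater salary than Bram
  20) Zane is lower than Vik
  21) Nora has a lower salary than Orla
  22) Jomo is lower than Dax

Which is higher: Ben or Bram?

Ben

Link the given pairs in sequence: Bram < Nora; Nora < Juno; Juno < Orla; Orla < Paz; Paz < Ben.
Chaining these gives Bram < Nora < Juno < Orla < Paz < Ben.
So Bram < Ben; Ben is the higher of the two.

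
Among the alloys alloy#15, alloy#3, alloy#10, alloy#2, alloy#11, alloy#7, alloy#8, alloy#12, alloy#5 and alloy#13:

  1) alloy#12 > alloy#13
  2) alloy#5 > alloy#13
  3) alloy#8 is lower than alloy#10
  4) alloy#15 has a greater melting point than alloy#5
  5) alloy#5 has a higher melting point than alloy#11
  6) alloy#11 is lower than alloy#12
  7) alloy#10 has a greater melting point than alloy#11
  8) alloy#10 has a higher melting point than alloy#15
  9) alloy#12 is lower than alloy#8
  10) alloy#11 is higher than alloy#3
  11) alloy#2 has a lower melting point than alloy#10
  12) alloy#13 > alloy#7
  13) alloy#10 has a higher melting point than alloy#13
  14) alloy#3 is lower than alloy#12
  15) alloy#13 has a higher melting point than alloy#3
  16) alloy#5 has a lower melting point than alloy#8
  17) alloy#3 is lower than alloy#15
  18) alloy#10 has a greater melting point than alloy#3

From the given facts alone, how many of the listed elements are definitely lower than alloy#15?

From alloy#15 the given relations immediately reach alloy#3, alloy#5.
From those, alloy#11, alloy#13 — 4 in total.
From those, alloy#7 — 5 in total.
Nothing else is reachable below alloy#15; 5 in all.

5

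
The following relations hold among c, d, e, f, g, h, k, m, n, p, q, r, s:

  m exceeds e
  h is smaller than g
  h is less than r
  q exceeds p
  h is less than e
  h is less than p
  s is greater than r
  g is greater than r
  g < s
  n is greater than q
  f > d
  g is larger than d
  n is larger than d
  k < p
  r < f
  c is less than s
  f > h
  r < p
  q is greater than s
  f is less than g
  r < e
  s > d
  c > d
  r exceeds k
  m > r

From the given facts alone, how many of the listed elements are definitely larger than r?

Directly above r: f, e, g, m, s, p.
One step further: q (7 so far).
One step further: n (8 so far).
No other element is forced above r by the given relations, so the count is 8.

8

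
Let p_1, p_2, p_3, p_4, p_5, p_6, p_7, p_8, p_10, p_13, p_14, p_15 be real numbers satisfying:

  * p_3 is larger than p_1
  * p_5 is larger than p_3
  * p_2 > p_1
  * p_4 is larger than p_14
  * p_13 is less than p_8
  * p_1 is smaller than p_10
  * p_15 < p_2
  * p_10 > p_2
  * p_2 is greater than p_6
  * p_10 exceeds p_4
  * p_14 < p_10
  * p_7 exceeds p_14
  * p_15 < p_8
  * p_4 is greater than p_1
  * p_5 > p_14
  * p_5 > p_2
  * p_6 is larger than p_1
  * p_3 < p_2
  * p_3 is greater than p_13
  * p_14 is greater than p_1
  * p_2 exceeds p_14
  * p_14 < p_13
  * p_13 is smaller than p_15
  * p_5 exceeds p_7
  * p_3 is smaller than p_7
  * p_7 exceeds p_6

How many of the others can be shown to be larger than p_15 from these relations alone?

The elements the relations force above p_15 are p_8, p_2, p_10, p_5 — no chain reaches any other.
That is 4.

4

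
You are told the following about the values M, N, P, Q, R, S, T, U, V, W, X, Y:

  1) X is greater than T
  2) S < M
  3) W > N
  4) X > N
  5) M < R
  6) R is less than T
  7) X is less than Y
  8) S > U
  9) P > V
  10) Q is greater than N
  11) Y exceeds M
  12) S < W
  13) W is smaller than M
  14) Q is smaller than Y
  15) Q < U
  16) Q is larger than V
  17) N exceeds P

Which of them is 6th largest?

W

Piecing the relations together gives one ordering: V < P < N < Q < U < S < W < M < R < T < X < Y.
The 6th largest is W.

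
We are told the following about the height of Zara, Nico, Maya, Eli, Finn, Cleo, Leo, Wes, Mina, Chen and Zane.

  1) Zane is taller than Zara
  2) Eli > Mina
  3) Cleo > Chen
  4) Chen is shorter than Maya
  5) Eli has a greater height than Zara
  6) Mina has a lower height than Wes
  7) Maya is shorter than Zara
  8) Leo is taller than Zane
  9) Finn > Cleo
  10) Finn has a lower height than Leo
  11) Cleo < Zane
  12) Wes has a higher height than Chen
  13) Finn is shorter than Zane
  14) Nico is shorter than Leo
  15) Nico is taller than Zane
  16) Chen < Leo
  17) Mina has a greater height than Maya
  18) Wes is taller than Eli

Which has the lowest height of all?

Cleo is not least since Chen < Cleo; Finn is not least since Cleo < Finn; Maya is not least since Chen < Maya; Zara is not least since Maya < Zara; Zane is not least since Cleo < Zane; Mina is not least since Maya < Mina; Eli is not least since Mina < Eli; Nico is not least since Zane < Nico; Wes is not least since Chen < Wes; Leo is not least since Chen < Leo.
Only Chen has nothing below it, so Chen is the lowest height.

Chen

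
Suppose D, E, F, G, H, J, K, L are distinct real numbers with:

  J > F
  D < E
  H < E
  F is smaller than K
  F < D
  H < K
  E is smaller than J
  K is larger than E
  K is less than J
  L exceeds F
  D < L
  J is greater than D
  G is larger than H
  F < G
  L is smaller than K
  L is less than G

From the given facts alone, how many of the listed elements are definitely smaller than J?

From J the given relations immediately reach F, D, E, K.
From those, L, H — 6 in total.
No other element is forced below J by the given relations, so the count is 6.

6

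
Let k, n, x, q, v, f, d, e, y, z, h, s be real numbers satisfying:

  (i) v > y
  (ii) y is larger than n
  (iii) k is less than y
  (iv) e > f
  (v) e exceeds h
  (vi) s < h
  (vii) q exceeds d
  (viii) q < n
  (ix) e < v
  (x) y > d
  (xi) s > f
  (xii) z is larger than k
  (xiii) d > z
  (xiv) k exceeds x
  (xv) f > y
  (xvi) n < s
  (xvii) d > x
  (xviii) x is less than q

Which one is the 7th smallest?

y

Chaining the given pairs: x < k < z < d < q < n < y < f < s < h < e < v.
Counting 7 from the smallest end gives y.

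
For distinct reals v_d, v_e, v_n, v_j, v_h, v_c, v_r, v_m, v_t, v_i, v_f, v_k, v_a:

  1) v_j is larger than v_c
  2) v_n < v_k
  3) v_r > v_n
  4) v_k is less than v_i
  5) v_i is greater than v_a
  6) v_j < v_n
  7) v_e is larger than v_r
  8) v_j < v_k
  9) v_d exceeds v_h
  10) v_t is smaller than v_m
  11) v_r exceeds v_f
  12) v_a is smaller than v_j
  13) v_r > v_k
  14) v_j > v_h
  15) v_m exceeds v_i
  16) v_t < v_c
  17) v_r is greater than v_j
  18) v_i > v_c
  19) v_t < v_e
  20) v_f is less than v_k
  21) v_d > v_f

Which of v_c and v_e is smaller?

v_c < v_j and v_j < v_n give v_c < v_n.
Then v_n < v_k extends the chain to v_k.
Then v_k < v_r extends the chain to v_r.
With v_r < v_e: v_c < v_j < v_n < v_k < v_r < v_e.
So v_c < v_e; v_c is the smaller of the two.

v_c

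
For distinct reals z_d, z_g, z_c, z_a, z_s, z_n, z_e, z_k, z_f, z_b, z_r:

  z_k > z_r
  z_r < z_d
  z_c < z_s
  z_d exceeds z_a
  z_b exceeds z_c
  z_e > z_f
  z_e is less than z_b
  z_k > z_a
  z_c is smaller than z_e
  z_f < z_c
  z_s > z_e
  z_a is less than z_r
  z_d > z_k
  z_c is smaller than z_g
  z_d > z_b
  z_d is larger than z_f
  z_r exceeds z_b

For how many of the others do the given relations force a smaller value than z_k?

The elements the relations force below z_k are z_f, z_c, z_e, z_a, z_b, z_r — no chain reaches any other.
That is 6.

6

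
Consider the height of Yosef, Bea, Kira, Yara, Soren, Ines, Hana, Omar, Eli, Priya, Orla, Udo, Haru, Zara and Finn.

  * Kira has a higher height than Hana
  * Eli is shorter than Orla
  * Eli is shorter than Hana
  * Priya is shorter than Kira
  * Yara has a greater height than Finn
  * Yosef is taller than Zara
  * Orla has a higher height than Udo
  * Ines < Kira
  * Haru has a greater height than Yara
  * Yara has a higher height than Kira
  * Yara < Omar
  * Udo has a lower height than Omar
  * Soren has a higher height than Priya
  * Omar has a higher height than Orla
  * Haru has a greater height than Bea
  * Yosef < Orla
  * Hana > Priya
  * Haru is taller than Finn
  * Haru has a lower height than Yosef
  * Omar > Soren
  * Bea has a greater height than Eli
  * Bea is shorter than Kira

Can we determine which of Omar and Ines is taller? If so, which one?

Omar

Ines < Kira and Kira < Yara give Ines < Yara.
With Yara < Haru: Ines < Kira < Yara < Haru.
Then Haru < Yosef extends the chain to Yosef.
Then Yosef < Orla extends the chain to Orla.
With Orla < Omar: Ines < Kira < Yara < Haru < Yosef < Orla < Omar.
So Omar is taller.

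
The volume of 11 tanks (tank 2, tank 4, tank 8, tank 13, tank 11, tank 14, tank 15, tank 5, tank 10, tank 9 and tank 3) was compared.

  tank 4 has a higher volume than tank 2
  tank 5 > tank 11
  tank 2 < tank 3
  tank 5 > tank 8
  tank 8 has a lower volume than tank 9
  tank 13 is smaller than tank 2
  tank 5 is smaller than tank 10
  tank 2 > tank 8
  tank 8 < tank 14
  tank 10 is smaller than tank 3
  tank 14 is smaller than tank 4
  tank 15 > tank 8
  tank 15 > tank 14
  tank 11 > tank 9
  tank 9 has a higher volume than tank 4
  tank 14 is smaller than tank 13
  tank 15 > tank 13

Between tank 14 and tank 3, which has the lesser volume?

tank 14

The relevant relations are tank 14 < tank 13; tank 13 < tank 2; tank 2 < tank 4; tank 4 < tank 9; tank 9 < tank 11; tank 11 < tank 5; tank 5 < tank 10; tank 10 < tank 3.
Together: tank 14 < tank 13 < tank 2 < tank 4 < tank 9 < tank 11 < tank 5 < tank 10 < tank 3.
So tank 14 < tank 3; tank 14 is the smaller of the two.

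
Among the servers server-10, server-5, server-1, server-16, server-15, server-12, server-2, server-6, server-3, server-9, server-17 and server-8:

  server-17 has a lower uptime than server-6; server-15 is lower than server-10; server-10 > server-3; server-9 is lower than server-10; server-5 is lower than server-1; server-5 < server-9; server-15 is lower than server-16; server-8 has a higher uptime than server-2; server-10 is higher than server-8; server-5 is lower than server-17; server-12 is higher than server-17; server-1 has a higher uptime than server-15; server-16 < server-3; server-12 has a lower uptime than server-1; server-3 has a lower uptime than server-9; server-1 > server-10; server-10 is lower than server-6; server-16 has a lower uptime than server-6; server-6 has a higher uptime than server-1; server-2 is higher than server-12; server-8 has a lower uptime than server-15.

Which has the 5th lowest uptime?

The consecutive relations fix a unique order: server-5 < server-17 < server-12 < server-2 < server-8 < server-15 < server-16 < server-3 < server-9 < server-10 < server-1 < server-6.
The 5th smallest is server-8.

server-8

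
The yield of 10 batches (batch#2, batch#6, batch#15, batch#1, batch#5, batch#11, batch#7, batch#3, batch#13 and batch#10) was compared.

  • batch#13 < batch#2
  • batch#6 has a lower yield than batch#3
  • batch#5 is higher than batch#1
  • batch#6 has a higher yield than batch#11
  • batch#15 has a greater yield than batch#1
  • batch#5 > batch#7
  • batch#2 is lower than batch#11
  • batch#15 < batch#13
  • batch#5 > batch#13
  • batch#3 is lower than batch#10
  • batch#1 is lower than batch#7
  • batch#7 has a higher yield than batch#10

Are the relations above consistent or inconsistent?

consistent

The single ordering batch#1 < batch#15 < batch#13 < batch#2 < batch#11 < batch#6 < batch#3 < batch#10 < batch#7 < batch#5 satisfies every listed relation, so no contradiction arises.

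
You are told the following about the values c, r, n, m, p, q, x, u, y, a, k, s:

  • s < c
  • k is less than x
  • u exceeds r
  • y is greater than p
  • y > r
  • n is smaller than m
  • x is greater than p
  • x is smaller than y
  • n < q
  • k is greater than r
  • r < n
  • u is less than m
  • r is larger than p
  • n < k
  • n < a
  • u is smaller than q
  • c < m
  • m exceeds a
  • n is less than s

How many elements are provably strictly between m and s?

Chaining upward from s reaches: c.
Chaining downward from m reaches: p, r, n, u, a, c.
Strictly between s and m are those in both lists: c — 1 element.

1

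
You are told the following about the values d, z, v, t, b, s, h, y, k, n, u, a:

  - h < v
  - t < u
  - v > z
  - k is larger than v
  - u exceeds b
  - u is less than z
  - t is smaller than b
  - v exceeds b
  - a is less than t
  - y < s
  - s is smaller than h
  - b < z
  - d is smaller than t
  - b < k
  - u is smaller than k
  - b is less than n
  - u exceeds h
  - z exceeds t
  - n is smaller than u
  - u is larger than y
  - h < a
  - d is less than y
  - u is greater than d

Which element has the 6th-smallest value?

Piecing the relations together gives one ordering: d < y < s < h < a < t < b < n < u < z < v < k.
The 6th smallest is t.

t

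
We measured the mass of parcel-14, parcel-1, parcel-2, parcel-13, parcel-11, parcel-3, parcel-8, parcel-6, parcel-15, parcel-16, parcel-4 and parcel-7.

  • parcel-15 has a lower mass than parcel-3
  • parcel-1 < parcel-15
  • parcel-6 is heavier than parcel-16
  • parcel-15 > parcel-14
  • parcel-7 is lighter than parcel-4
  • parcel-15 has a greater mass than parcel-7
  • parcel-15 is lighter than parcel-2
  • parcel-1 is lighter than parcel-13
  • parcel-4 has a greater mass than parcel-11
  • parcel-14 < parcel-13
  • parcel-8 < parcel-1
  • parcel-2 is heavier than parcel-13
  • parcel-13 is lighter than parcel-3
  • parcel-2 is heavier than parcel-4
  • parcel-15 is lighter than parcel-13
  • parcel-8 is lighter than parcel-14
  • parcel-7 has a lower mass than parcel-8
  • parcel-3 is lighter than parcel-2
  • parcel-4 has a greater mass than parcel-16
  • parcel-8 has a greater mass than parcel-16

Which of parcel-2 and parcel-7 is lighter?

Link the given pairs in sequence: parcel-7 < parcel-8; parcel-8 < parcel-1; parcel-1 < parcel-15; parcel-15 < parcel-3; parcel-3 < parcel-2.
Together: parcel-7 < parcel-8 < parcel-1 < parcel-15 < parcel-3 < parcel-2.
So parcel-7 < parcel-2; parcel-7 is the lighter of the two.

parcel-7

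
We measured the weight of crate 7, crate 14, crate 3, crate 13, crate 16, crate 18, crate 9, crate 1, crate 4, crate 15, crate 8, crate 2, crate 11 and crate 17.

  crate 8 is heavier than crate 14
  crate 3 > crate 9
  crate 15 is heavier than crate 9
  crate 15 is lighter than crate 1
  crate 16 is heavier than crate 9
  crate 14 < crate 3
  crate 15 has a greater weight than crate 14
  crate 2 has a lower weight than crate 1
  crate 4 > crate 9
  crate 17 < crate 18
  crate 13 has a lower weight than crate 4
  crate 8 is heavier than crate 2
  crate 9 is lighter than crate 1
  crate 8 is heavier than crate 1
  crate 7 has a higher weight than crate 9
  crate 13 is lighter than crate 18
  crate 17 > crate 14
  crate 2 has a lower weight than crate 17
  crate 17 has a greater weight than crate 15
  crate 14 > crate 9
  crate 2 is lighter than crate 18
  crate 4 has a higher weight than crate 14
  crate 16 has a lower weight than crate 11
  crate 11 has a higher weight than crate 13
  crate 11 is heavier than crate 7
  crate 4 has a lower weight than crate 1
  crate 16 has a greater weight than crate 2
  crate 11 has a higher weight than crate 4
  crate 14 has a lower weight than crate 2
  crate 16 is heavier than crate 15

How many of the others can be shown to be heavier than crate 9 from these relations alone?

12

The elements the relations force above crate 9 are crate 14, crate 15, crate 2, crate 17, crate 7, crate 4, crate 16, crate 1, crate 11, crate 18, crate 8, crate 3 — no chain reaches any other.
That is 12.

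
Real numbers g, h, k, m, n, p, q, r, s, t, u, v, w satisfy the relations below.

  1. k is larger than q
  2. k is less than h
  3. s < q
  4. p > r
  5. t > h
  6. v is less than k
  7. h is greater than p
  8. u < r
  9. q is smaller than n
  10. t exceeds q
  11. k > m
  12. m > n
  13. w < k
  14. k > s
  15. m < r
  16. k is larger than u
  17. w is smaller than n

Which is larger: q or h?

h

q < n and n < m give q < m.
With m < r: q < n < m < r.
Then r < p extends the chain to p.
Then p < h extends the chain to h.
So q < h; h is the larger of the two.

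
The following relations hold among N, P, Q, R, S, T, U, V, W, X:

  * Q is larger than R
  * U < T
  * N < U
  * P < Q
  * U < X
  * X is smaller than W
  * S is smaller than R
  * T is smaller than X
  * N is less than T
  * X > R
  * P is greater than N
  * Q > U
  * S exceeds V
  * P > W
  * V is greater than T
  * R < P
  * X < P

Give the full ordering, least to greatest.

N < U < T < V < S < R < X < W < P < Q

Each adjacent pair is fixed by a given relation: N < U; U < T; T < V; V < S; S < R; R < X; X < W; W < P; P < Q. Chaining them end to end gives the full order.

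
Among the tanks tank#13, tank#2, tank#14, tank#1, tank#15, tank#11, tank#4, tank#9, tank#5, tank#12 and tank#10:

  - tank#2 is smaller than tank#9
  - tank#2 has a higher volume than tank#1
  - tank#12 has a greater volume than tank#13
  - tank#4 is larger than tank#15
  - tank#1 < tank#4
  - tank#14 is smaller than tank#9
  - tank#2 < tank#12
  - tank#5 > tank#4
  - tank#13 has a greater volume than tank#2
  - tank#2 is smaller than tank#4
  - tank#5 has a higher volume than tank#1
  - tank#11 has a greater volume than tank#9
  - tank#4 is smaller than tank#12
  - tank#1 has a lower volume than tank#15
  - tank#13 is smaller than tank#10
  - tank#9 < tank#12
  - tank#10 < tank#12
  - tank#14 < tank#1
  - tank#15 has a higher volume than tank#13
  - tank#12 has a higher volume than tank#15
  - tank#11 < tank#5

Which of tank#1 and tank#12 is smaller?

tank#1

tank#1 < tank#2 and tank#2 < tank#13 give tank#1 < tank#13.
With tank#13 < tank#15: tank#1 < tank#2 < tank#13 < tank#15.
With tank#15 < tank#4: tank#1 < tank#2 < tank#13 < tank#15 < tank#4.
Then tank#4 < tank#12 extends the chain to tank#12.
So tank#1 < tank#12; tank#1 is the smaller of the two.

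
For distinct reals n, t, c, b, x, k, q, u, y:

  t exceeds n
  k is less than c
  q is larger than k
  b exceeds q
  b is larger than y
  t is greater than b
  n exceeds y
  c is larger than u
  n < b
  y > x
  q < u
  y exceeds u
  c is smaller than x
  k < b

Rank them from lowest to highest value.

Each adjacent pair is fixed by a given relation: k < q; q < u; u < c; c < x; x < y; y < n; n < b; b < t. Chaining them end to end gives the full order.

k < q < u < c < x < y < n < b < t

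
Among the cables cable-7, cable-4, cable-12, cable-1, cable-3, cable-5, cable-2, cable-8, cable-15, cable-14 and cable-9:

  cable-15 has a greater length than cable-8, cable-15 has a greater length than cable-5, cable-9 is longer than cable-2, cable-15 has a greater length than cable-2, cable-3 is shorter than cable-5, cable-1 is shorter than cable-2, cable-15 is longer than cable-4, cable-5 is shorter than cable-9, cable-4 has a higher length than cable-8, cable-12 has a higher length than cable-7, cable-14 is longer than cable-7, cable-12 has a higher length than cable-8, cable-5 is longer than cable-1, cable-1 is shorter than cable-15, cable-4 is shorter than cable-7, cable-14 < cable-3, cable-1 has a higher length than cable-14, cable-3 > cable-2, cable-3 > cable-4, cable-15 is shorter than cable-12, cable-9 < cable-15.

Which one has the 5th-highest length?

cable-3

Chaining the given pairs: cable-8 < cable-4 < cable-7 < cable-14 < cable-1 < cable-2 < cable-3 < cable-5 < cable-9 < cable-15 < cable-12.
The 5th largest is cable-3.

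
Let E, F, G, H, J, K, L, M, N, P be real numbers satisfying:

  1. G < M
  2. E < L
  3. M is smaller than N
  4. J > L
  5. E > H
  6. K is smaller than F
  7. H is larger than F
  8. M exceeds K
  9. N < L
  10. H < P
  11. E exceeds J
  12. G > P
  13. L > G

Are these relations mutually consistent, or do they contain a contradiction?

inconsistent

We have E < L stated directly, yet also L < J < E by chaining the others — so L < E. Contradiction.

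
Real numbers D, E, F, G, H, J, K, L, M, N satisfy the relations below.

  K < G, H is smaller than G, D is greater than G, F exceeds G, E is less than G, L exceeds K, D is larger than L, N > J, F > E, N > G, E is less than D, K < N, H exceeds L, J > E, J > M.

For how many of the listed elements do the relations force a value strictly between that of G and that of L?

1

The relations place L below G. An element lies strictly between them when it is forced above L and also forced below G.
Above L: {H, F, D, N}. Below G: {K, E, H}.
Intersection: {H} — 1.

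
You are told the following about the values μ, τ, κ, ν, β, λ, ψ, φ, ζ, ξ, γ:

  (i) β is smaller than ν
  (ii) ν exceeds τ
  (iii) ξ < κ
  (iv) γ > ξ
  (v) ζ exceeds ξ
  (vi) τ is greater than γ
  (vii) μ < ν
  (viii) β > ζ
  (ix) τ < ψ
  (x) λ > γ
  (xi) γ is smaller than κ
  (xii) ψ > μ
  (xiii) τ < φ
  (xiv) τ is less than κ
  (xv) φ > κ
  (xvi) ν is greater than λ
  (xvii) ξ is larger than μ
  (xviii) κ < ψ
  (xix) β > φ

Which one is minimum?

ξ is not least since μ < ξ; γ is not least since ξ < γ; τ is not least since γ < τ; κ is not least since τ < κ; φ is not least since κ < φ; ψ is not least since κ < ψ; ζ is not least since ξ < ζ; β is not least since φ < β; λ is not least since γ < λ; ν is not least since τ < ν.
Only μ has nothing below it, so μ is the minimum.

μ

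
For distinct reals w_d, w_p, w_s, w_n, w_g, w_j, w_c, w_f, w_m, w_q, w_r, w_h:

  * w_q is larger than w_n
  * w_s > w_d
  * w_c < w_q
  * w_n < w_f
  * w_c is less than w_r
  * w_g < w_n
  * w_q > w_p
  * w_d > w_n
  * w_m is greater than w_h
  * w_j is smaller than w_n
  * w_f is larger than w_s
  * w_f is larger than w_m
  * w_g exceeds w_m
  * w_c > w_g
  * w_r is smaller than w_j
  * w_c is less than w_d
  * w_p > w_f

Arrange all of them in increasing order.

The consecutive links are each given: w_h < w_m; w_m < w_g; w_g < w_c; w_c < w_r; w_r < w_j; w_j < w_n; w_n < w_d; w_d < w_s; w_s < w_f; w_f < w_p; w_p < w_q.

w_h < w_m < w_g < w_c < w_r < w_j < w_n < w_d < w_s < w_f < w_p < w_q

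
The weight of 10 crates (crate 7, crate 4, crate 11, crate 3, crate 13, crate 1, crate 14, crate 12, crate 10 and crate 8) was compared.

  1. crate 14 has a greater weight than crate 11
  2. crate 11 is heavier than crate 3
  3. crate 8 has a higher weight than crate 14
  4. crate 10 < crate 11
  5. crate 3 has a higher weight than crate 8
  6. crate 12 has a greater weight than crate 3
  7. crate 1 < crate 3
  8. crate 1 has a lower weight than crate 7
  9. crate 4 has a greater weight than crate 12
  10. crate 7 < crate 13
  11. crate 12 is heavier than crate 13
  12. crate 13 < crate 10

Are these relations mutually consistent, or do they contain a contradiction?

We have crate 3 < crate 11 stated directly, yet also crate 11 < crate 14 < crate 8 < crate 3 by chaining the others — so crate 11 < crate 3. Contradiction.

inconsistent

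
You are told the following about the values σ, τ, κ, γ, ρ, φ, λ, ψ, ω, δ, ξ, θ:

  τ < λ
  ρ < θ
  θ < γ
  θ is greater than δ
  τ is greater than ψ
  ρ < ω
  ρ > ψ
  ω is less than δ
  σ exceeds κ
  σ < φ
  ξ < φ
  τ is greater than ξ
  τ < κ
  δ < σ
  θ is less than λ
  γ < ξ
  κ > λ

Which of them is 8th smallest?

The consecutive relations fix a unique order: ψ < ρ < ω < δ < θ < γ < ξ < τ < λ < κ < σ < φ.
Counting 8 from the smallest end gives τ.

τ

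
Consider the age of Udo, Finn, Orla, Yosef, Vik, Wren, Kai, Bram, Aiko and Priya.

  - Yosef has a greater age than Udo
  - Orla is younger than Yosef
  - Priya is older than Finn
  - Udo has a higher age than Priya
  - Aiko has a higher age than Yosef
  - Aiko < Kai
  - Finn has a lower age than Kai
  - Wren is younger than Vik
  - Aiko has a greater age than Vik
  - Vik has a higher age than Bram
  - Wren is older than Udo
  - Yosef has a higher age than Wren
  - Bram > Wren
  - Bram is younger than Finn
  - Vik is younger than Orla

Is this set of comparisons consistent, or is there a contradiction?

Chaining the given relations yields Bram < Finn < Priya < Udo < Wren, so Bram < Wren. But one relation states Wren < Bram. These cannot both hold.

inconsistent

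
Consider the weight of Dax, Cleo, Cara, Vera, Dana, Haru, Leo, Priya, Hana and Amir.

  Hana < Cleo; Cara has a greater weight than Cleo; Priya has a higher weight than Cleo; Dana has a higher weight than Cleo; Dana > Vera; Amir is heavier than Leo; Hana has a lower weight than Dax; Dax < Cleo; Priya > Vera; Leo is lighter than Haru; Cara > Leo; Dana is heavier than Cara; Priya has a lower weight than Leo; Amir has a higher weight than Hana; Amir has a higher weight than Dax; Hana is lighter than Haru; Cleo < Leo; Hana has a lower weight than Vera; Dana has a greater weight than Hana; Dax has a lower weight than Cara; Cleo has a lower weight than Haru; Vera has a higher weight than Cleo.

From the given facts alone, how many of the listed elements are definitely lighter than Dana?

7

From Dana the given relations immediately reach Hana, Cleo, Vera, Cara.
From those, Dax, Leo — 6 in total.
From those, Priya — 7 in total.
No other element is forced below Dana by the given relations, so the count is 7.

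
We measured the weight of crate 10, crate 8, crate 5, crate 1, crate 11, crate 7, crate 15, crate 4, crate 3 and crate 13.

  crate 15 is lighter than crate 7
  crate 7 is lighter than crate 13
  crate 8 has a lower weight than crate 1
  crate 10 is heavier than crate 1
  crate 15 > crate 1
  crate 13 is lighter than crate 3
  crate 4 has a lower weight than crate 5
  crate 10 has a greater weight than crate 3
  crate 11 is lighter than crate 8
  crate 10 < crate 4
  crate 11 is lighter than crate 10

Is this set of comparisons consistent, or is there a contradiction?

consistent

The single ordering crate 11 < crate 8 < crate 1 < crate 15 < crate 7 < crate 13 < crate 3 < crate 10 < crate 4 < crate 5 satisfies every listed relation, so no contradiction arises.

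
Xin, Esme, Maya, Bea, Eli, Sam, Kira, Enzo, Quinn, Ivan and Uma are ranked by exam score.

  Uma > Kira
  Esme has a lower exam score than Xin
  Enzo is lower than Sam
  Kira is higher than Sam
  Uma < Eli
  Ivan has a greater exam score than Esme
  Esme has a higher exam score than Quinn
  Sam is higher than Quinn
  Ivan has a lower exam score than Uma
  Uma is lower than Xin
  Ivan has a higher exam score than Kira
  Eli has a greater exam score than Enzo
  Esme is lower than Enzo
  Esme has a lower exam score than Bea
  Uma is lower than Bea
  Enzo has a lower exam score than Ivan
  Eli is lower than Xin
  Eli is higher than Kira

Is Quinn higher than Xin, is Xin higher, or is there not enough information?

Xin

The relevant relations are Quinn < Esme; Esme < Enzo; Enzo < Sam; Sam < Kira; Kira < Ivan; Ivan < Uma; Uma < Eli; Eli < Xin.
Chaining these gives Quinn < Esme < Enzo < Sam < Kira < Ivan < Uma < Eli < Xin.
So Xin is higher.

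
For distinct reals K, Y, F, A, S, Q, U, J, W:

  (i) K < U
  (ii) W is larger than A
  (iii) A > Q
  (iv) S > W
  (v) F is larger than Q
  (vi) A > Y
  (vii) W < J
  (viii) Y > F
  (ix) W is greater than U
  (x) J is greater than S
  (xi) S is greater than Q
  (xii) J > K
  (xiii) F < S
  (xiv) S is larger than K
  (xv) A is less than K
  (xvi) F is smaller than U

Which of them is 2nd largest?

Piecing the relations together gives one ordering: Q < F < Y < A < K < U < W < S < J.
The 2nd largest is S.

S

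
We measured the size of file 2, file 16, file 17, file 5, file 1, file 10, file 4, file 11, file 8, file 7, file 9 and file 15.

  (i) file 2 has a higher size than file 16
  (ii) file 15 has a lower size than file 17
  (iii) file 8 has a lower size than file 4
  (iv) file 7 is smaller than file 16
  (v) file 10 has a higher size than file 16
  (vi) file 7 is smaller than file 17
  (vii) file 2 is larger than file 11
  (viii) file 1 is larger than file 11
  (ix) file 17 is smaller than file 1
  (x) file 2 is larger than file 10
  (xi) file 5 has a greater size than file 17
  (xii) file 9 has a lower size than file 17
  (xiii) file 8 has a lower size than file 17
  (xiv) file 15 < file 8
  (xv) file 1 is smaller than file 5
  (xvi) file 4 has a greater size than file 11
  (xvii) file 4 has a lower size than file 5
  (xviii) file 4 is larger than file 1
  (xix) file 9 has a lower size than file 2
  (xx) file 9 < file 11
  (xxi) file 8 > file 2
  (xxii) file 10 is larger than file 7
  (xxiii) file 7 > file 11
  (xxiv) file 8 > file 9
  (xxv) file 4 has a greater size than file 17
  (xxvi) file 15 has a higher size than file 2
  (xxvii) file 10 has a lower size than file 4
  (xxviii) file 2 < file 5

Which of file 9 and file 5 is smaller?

Link the given pairs in sequence: file 9 < file 11; file 11 < file 7; file 7 < file 16; file 16 < file 10; file 10 < file 2; file 2 < file 15; file 15 < file 8; file 8 < file 17; file 17 < file 1; file 1 < file 4; file 4 < file 5.
Together: file 9 < file 11 < file 7 < file 16 < file 10 < file 2 < file 15 < file 8 < file 17 < file 1 < file 4 < file 5.
So file 9 < file 5; file 9 is the smaller of the two.

file 9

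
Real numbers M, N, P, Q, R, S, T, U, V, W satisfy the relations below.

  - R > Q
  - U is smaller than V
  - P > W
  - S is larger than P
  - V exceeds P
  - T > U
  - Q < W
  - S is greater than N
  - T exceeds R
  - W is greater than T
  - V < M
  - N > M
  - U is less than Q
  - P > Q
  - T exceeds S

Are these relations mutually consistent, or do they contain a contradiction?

Chaining the given relations yields T < W < P < V < M < N < S, so T < S. But one relation states S < T. These cannot both hold.

inconsistent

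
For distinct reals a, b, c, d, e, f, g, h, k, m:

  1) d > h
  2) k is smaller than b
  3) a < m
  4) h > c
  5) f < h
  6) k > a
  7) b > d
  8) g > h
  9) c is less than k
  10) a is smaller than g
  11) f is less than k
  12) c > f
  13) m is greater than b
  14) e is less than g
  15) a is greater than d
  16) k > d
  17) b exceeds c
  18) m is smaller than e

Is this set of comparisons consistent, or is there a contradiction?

consistent

Every relation is compatible with f < c < h < d < a < k < b < m < e < g; the set is consistent.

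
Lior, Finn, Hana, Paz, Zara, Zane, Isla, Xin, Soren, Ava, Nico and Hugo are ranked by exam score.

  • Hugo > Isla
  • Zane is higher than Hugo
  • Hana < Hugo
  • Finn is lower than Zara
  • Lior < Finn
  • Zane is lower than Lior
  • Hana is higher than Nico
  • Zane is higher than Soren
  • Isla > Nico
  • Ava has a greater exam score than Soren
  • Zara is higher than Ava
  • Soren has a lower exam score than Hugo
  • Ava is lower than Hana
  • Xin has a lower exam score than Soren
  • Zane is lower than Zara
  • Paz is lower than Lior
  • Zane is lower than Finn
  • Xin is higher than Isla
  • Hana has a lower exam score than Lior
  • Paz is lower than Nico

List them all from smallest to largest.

Paz < Nico < Isla < Xin < Soren < Ava < Hana < Hugo < Zane < Lior < Finn < Zara

Nothing is placed below Paz, so it is least; from there Paz < Nico; Nico < Isla; Isla < Xin; Xin < Soren; Soren < Ava; Ava < Hana; Hana < Hugo; Hugo < Zane; Zane < Lior; Lior < Finn; Finn < Zara, each given directly.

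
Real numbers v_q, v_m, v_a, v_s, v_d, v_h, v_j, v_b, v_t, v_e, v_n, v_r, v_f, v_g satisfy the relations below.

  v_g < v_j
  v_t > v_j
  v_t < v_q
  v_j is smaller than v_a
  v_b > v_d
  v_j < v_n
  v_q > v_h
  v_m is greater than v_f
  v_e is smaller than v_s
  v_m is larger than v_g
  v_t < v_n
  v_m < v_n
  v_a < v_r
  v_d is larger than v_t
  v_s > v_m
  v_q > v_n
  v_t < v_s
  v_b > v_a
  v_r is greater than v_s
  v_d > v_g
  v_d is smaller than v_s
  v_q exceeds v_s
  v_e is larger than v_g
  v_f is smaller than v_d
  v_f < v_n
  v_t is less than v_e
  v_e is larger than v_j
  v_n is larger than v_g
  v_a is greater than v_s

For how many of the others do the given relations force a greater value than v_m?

6

The elements the relations force above v_m are v_n, v_s, v_a, v_r, v_q, v_b — no chain reaches any other.
That is 6.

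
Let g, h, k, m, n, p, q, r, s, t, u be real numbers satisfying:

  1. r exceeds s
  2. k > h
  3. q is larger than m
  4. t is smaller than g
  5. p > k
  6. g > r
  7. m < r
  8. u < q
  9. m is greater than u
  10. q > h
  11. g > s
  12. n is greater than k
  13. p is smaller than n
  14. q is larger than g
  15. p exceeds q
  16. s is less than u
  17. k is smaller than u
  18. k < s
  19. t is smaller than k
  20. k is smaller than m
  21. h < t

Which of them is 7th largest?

Chaining the given pairs: h < t < k < s < u < m < r < g < q < p < n.
The 7th largest is u.

u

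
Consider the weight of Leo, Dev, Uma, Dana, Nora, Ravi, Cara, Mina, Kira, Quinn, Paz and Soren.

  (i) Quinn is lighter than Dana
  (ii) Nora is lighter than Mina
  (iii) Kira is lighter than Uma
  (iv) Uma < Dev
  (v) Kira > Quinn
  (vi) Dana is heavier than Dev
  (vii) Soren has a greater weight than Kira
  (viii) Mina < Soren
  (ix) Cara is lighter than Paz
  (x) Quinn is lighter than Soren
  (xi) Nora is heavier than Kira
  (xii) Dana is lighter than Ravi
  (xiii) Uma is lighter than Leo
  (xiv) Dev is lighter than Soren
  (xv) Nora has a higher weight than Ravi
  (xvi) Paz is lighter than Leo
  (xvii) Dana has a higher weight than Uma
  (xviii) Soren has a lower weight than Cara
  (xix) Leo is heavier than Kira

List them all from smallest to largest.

Nothing is placed below Quinn, so it is least; from there Quinn < Kira; Kira < Uma; Uma < Dev; Dev < Dana; Dana < Ravi; Ravi < Nora; Nora < Mina; Mina < Soren; Soren < Cara; Cara < Paz; Paz < Leo, each given directly.

Quinn < Kira < Uma < Dev < Dana < Ravi < Nora < Mina < Soren < Cara < Paz < Leo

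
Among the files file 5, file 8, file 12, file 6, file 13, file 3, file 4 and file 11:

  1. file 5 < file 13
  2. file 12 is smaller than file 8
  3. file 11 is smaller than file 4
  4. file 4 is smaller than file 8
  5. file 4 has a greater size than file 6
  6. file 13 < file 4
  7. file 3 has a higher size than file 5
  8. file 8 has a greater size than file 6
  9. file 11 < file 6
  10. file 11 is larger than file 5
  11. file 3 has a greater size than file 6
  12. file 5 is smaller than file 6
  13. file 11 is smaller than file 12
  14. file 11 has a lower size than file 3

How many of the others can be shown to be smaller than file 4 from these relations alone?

4

Directly below file 4: file 13, file 11, file 6.
One step further: file 5 (4 so far).
No other element is forced below file 4 by the given relations, so the count is 4.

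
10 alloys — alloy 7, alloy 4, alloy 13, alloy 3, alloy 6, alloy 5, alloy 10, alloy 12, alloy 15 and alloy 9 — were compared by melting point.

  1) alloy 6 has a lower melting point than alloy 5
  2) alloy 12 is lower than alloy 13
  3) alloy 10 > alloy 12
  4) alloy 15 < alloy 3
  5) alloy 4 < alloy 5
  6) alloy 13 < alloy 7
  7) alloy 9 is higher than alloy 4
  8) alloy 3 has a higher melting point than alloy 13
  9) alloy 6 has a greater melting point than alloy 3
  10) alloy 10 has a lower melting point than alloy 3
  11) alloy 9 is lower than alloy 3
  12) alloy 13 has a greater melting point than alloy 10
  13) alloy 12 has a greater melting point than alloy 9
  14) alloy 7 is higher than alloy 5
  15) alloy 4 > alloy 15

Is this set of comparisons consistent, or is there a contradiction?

The single ordering alloy 15 < alloy 4 < alloy 9 < alloy 12 < alloy 10 < alloy 13 < alloy 3 < alloy 6 < alloy 5 < alloy 7 satisfies every listed relation, so no contradiction arises.

consistent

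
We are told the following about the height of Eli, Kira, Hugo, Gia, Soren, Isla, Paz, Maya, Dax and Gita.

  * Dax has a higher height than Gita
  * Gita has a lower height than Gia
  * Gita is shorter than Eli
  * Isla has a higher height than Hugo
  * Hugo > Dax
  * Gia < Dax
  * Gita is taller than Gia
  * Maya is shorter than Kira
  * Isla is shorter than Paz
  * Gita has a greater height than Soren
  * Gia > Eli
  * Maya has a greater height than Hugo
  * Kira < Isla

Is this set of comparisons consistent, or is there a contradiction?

Chaining the given relations yields Gita < Eli < Gia, so Gita < Gia. But one relation states Gia < Gita. These cannot both hold.

inconsistent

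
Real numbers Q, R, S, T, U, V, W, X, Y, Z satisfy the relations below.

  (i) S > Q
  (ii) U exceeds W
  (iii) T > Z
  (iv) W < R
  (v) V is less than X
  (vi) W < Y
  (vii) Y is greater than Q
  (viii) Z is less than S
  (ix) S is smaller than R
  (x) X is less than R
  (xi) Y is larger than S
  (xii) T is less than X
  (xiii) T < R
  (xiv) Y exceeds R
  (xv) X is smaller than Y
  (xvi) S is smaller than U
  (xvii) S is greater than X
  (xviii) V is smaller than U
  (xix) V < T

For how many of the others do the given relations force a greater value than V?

Directly above V: T, X, U.
One step further: S, R, Y (6 so far).
No other element is forced above V by the given relations, so the count is 6.

6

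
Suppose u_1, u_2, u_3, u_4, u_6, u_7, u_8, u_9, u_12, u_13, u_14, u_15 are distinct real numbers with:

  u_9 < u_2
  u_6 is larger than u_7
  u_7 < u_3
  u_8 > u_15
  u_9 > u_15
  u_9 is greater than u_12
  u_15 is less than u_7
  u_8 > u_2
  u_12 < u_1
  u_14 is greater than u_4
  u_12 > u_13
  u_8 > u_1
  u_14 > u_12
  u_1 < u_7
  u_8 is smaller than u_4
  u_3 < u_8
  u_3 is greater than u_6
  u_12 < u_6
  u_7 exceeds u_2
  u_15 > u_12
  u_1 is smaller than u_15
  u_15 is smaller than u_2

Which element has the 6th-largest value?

u_7

The consecutive relations fix a unique order: u_13 < u_12 < u_1 < u_15 < u_9 < u_2 < u_7 < u_6 < u_3 < u_8 < u_4 < u_14.
Counting 6 from the largest end gives u_7.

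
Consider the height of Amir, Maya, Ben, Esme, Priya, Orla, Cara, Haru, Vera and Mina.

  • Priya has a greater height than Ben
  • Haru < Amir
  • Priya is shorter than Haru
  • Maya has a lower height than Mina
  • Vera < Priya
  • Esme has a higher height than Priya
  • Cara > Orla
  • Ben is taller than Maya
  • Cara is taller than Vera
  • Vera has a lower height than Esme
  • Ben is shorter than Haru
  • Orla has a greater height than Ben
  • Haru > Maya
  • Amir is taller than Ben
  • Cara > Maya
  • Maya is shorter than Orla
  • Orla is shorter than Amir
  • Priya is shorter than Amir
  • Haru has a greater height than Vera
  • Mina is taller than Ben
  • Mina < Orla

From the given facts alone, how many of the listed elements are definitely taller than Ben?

7

The elements the relations force above Ben are Priya, Mina, Haru, Orla, Esme, Cara, Amir — no chain reaches any other.
That is 7.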